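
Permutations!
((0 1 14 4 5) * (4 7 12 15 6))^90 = ((0 1 14 7 12 15 6 4 5))^90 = (15)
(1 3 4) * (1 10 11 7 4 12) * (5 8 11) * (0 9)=(0 9)(1 3 12)(4 10 5 8 11 7)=[9, 3, 2, 12, 10, 8, 6, 4, 11, 0, 5, 7, 1]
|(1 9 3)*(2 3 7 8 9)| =3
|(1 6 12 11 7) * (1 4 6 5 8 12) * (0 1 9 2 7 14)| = |(0 1 5 8 12 11 14)(2 7 4 6 9)| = 35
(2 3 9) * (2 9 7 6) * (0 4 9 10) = (0 4 9 10)(2 3 7 6) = [4, 1, 3, 7, 9, 5, 2, 6, 8, 10, 0]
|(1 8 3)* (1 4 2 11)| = 6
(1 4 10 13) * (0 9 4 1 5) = (0 9 4 10 13 5) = [9, 1, 2, 3, 10, 0, 6, 7, 8, 4, 13, 11, 12, 5]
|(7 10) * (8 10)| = |(7 8 10)| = 3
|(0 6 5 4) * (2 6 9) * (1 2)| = |(0 9 1 2 6 5 4)| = 7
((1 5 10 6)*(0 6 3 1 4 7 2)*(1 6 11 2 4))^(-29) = (0 11 2)(1 5 10 3 6)(4 7)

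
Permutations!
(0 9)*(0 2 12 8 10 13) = [9, 1, 12, 3, 4, 5, 6, 7, 10, 2, 13, 11, 8, 0] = (0 9 2 12 8 10 13)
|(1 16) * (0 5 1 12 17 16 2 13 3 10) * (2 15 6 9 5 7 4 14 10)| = |(0 7 4 14 10)(1 15 6 9 5)(2 13 3)(12 17 16)| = 15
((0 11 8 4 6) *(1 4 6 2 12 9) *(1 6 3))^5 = ((0 11 8 3 1 4 2 12 9 6))^5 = (0 4)(1 6)(2 11)(3 9)(8 12)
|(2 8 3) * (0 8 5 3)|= 6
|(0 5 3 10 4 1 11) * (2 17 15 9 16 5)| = |(0 2 17 15 9 16 5 3 10 4 1 11)| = 12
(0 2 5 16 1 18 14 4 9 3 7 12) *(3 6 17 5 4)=(0 2 4 9 6 17 5 16 1 18 14 3 7 12)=[2, 18, 4, 7, 9, 16, 17, 12, 8, 6, 10, 11, 0, 13, 3, 15, 1, 5, 14]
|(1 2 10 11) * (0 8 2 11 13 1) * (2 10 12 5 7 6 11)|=|(0 8 10 13 1 2 12 5 7 6 11)|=11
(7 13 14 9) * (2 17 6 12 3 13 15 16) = (2 17 6 12 3 13 14 9 7 15 16) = [0, 1, 17, 13, 4, 5, 12, 15, 8, 7, 10, 11, 3, 14, 9, 16, 2, 6]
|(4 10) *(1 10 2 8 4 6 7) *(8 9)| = 4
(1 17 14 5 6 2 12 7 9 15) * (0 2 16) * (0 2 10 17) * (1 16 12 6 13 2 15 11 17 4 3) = (0 10 4 3 1)(2 6 12 7 9 11 17 14 5 13)(15 16) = [10, 0, 6, 1, 3, 13, 12, 9, 8, 11, 4, 17, 7, 2, 5, 16, 15, 14]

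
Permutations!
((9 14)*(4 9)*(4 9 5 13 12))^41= (4 5 13 12)(9 14)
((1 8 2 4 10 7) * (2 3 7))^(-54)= (10)(1 3)(7 8)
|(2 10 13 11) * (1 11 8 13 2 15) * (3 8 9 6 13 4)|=6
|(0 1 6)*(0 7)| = |(0 1 6 7)| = 4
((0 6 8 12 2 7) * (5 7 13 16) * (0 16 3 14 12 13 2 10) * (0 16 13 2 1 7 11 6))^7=(1 16 7 5 13 11 3 6 14 8 12 2 10)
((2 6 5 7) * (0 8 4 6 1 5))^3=(0 6 4 8)(1 2 7 5)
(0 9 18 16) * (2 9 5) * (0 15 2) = [5, 1, 9, 3, 4, 0, 6, 7, 8, 18, 10, 11, 12, 13, 14, 2, 15, 17, 16] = (0 5)(2 9 18 16 15)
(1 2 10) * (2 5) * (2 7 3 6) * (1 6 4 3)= (1 5 7)(2 10 6)(3 4)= [0, 5, 10, 4, 3, 7, 2, 1, 8, 9, 6]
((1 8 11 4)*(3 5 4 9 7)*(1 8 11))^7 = (1 8 4 5 3 7 9 11) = ((1 11 9 7 3 5 4 8))^7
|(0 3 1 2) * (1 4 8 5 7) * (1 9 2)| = 8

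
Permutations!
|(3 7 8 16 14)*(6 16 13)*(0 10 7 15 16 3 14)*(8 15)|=|(0 10 7 15 16)(3 8 13 6)|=20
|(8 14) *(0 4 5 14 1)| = |(0 4 5 14 8 1)| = 6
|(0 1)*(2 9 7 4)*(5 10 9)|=|(0 1)(2 5 10 9 7 4)|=6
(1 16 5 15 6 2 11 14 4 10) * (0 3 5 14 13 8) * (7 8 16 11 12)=[3, 11, 12, 5, 10, 15, 2, 8, 0, 9, 1, 13, 7, 16, 4, 6, 14]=(0 3 5 15 6 2 12 7 8)(1 11 13 16 14 4 10)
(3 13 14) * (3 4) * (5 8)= (3 13 14 4)(5 8)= [0, 1, 2, 13, 3, 8, 6, 7, 5, 9, 10, 11, 12, 14, 4]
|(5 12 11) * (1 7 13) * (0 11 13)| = 7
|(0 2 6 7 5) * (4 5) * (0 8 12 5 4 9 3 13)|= 21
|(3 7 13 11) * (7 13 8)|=6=|(3 13 11)(7 8)|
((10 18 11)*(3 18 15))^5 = ((3 18 11 10 15))^5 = (18)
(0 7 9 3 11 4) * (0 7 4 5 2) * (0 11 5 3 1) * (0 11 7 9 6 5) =(0 4 9 1 11 3)(2 7 6 5) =[4, 11, 7, 0, 9, 2, 5, 6, 8, 1, 10, 3]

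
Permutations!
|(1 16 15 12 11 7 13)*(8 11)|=8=|(1 16 15 12 8 11 7 13)|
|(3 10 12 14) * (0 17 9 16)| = |(0 17 9 16)(3 10 12 14)| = 4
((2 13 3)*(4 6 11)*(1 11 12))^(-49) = (1 11 4 6 12)(2 3 13)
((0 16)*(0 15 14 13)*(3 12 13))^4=(0 3 16 12 15 13 14)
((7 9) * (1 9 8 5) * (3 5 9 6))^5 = (1 6 3 5)(7 9 8)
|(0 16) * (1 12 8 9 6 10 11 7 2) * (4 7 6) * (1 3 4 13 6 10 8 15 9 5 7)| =12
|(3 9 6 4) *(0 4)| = 5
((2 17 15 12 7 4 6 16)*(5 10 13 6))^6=((2 17 15 12 7 4 5 10 13 6 16))^6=(2 5 17 10 15 13 12 6 7 16 4)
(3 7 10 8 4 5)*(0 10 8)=(0 10)(3 7 8 4 5)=[10, 1, 2, 7, 5, 3, 6, 8, 4, 9, 0]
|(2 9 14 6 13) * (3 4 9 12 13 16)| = 6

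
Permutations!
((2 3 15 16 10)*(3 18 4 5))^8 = (18)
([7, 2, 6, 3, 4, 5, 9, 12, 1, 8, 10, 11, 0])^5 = (0 12 7)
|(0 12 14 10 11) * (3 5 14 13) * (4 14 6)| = |(0 12 13 3 5 6 4 14 10 11)| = 10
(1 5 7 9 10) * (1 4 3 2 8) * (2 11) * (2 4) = [0, 5, 8, 11, 3, 7, 6, 9, 1, 10, 2, 4] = (1 5 7 9 10 2 8)(3 11 4)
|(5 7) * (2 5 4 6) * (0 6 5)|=|(0 6 2)(4 5 7)|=3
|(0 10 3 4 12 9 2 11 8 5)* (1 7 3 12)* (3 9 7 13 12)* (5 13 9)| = |(0 10 3 4 1 9 2 11 8 13 12 7 5)| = 13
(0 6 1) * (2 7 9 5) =(0 6 1)(2 7 9 5) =[6, 0, 7, 3, 4, 2, 1, 9, 8, 5]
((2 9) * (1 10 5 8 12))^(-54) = ((1 10 5 8 12)(2 9))^(-54) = (1 10 5 8 12)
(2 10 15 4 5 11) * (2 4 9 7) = (2 10 15 9 7)(4 5 11) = [0, 1, 10, 3, 5, 11, 6, 2, 8, 7, 15, 4, 12, 13, 14, 9]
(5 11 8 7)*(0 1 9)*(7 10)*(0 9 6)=[1, 6, 2, 3, 4, 11, 0, 5, 10, 9, 7, 8]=(0 1 6)(5 11 8 10 7)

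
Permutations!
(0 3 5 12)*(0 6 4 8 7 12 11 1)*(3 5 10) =(0 5 11 1)(3 10)(4 8 7 12 6) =[5, 0, 2, 10, 8, 11, 4, 12, 7, 9, 3, 1, 6]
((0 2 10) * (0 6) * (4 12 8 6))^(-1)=(0 6 8 12 4 10 2)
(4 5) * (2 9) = (2 9)(4 5) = [0, 1, 9, 3, 5, 4, 6, 7, 8, 2]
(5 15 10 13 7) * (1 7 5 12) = (1 7 12)(5 15 10 13) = [0, 7, 2, 3, 4, 15, 6, 12, 8, 9, 13, 11, 1, 5, 14, 10]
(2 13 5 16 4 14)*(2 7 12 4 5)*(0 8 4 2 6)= (0 8 4 14 7 12 2 13 6)(5 16)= [8, 1, 13, 3, 14, 16, 0, 12, 4, 9, 10, 11, 2, 6, 7, 15, 5]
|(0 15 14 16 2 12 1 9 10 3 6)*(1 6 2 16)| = |(16)(0 15 14 1 9 10 3 2 12 6)| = 10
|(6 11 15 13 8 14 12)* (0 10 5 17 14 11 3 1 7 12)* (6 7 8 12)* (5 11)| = |(0 10 11 15 13 12 7 6 3 1 8 5 17 14)| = 14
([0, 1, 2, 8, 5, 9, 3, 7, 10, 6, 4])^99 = (3 8 10 4 5 9 6)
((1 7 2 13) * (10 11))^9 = (1 7 2 13)(10 11) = ((1 7 2 13)(10 11))^9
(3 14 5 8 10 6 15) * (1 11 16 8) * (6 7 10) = (1 11 16 8 6 15 3 14 5)(7 10) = [0, 11, 2, 14, 4, 1, 15, 10, 6, 9, 7, 16, 12, 13, 5, 3, 8]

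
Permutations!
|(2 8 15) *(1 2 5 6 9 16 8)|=|(1 2)(5 6 9 16 8 15)|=6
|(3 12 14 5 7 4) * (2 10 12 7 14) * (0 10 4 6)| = |(0 10 12 2 4 3 7 6)(5 14)| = 8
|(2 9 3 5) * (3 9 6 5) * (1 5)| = |(9)(1 5 2 6)| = 4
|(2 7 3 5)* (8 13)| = 4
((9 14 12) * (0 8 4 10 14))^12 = ((0 8 4 10 14 12 9))^12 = (0 12 10 8 9 14 4)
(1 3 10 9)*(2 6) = (1 3 10 9)(2 6) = [0, 3, 6, 10, 4, 5, 2, 7, 8, 1, 9]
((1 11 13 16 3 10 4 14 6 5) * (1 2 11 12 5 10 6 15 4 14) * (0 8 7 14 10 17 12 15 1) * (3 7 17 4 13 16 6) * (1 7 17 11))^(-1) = ((0 8 11 16 17 12 5 2 1 15 13 6 4)(7 14))^(-1) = (0 4 6 13 15 1 2 5 12 17 16 11 8)(7 14)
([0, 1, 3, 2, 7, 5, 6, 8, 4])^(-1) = (2 3)(4 8 7)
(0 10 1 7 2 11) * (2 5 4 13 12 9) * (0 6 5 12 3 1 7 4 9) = [10, 4, 11, 1, 13, 9, 5, 12, 8, 2, 7, 6, 0, 3] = (0 10 7 12)(1 4 13 3)(2 11 6 5 9)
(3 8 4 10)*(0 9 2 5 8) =(0 9 2 5 8 4 10 3) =[9, 1, 5, 0, 10, 8, 6, 7, 4, 2, 3]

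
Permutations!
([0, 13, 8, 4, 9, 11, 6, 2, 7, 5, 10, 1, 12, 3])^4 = (1 9 13 5 3 11 4)(2 8 7)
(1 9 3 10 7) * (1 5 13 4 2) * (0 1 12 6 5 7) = (0 1 9 3 10)(2 12 6 5 13 4) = [1, 9, 12, 10, 2, 13, 5, 7, 8, 3, 0, 11, 6, 4]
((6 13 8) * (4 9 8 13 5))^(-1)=((13)(4 9 8 6 5))^(-1)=(13)(4 5 6 8 9)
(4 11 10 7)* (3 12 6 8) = (3 12 6 8)(4 11 10 7) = [0, 1, 2, 12, 11, 5, 8, 4, 3, 9, 7, 10, 6]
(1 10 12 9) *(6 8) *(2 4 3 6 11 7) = (1 10 12 9)(2 4 3 6 8 11 7) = [0, 10, 4, 6, 3, 5, 8, 2, 11, 1, 12, 7, 9]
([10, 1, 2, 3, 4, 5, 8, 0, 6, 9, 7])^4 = (0 10 7)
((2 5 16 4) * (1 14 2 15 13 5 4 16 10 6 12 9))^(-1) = (16)(1 9 12 6 10 5 13 15 4 2 14)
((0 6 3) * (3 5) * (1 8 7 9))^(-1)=(0 3 5 6)(1 9 7 8)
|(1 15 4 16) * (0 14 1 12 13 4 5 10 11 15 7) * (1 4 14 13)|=8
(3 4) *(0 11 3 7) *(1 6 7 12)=(0 11 3 4 12 1 6 7)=[11, 6, 2, 4, 12, 5, 7, 0, 8, 9, 10, 3, 1]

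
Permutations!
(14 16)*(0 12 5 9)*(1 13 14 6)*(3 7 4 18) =(0 12 5 9)(1 13 14 16 6)(3 7 4 18) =[12, 13, 2, 7, 18, 9, 1, 4, 8, 0, 10, 11, 5, 14, 16, 15, 6, 17, 3]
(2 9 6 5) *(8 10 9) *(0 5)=(0 5 2 8 10 9 6)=[5, 1, 8, 3, 4, 2, 0, 7, 10, 6, 9]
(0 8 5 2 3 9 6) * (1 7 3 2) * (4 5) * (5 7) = (0 8 4 7 3 9 6)(1 5) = [8, 5, 2, 9, 7, 1, 0, 3, 4, 6]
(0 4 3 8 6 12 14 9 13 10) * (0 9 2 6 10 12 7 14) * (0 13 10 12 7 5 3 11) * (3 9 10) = (0 4 11)(2 6 5 9 3 8 12 13 7 14) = [4, 1, 6, 8, 11, 9, 5, 14, 12, 3, 10, 0, 13, 7, 2]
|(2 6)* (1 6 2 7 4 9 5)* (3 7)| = 7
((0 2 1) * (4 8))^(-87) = (4 8)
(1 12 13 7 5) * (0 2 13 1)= (0 2 13 7 5)(1 12)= [2, 12, 13, 3, 4, 0, 6, 5, 8, 9, 10, 11, 1, 7]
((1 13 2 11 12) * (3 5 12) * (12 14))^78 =((1 13 2 11 3 5 14 12))^78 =(1 14 3 2)(5 11 13 12)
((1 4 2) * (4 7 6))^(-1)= ((1 7 6 4 2))^(-1)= (1 2 4 6 7)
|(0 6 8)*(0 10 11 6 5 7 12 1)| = |(0 5 7 12 1)(6 8 10 11)| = 20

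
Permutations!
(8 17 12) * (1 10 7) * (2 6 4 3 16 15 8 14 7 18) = (1 10 18 2 6 4 3 16 15 8 17 12 14 7) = [0, 10, 6, 16, 3, 5, 4, 1, 17, 9, 18, 11, 14, 13, 7, 8, 15, 12, 2]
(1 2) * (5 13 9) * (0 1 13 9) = (0 1 2 13)(5 9) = [1, 2, 13, 3, 4, 9, 6, 7, 8, 5, 10, 11, 12, 0]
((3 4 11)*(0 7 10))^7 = ((0 7 10)(3 4 11))^7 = (0 7 10)(3 4 11)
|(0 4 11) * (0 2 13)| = |(0 4 11 2 13)| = 5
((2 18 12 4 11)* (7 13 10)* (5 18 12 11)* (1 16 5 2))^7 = (1 5 11 16 18)(2 12 4)(7 13 10)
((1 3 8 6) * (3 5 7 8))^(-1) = ((1 5 7 8 6))^(-1) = (1 6 8 7 5)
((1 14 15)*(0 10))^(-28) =((0 10)(1 14 15))^(-28) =(1 15 14)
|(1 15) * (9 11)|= |(1 15)(9 11)|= 2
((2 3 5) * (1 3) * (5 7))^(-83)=(1 7 2 3 5)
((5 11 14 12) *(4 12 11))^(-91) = ((4 12 5)(11 14))^(-91) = (4 5 12)(11 14)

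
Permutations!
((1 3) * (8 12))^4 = ((1 3)(8 12))^4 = (12)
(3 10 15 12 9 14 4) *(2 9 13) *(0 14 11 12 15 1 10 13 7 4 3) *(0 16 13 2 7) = (0 14 3 2 9 11 12)(1 10)(4 16 13 7) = [14, 10, 9, 2, 16, 5, 6, 4, 8, 11, 1, 12, 0, 7, 3, 15, 13]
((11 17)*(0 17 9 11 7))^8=((0 17 7)(9 11))^8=(0 7 17)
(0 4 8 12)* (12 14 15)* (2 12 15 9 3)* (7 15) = (0 4 8 14 9 3 2 12)(7 15) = [4, 1, 12, 2, 8, 5, 6, 15, 14, 3, 10, 11, 0, 13, 9, 7]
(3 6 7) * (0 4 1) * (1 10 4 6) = (0 6 7 3 1)(4 10) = [6, 0, 2, 1, 10, 5, 7, 3, 8, 9, 4]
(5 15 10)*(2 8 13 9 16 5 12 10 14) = (2 8 13 9 16 5 15 14)(10 12) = [0, 1, 8, 3, 4, 15, 6, 7, 13, 16, 12, 11, 10, 9, 2, 14, 5]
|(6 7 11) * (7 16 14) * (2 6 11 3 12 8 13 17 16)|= 8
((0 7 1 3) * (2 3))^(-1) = (0 3 2 1 7)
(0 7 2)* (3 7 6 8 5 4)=(0 6 8 5 4 3 7 2)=[6, 1, 0, 7, 3, 4, 8, 2, 5]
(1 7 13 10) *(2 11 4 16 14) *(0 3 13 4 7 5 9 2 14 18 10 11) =[3, 5, 0, 13, 16, 9, 6, 4, 8, 2, 1, 7, 12, 11, 14, 15, 18, 17, 10] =(0 3 13 11 7 4 16 18 10 1 5 9 2)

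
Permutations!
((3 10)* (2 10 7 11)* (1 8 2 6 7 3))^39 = (11)(1 10 2 8)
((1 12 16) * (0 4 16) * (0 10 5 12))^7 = ((0 4 16 1)(5 12 10))^7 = (0 1 16 4)(5 12 10)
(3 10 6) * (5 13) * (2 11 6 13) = (2 11 6 3 10 13 5) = [0, 1, 11, 10, 4, 2, 3, 7, 8, 9, 13, 6, 12, 5]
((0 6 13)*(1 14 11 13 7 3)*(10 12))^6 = (0 11 1 7)(3 6 13 14)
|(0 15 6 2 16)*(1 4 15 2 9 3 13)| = 21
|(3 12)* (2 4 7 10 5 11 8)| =14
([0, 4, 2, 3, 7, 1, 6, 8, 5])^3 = (1 8 4 5 7)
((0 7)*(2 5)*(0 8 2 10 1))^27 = (0 1 10 5 2 8 7)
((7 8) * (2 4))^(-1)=((2 4)(7 8))^(-1)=(2 4)(7 8)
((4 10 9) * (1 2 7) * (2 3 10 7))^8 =((1 3 10 9 4 7))^8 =(1 10 4)(3 9 7)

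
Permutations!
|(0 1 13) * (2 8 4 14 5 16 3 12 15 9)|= 30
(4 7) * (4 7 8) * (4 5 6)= [0, 1, 2, 3, 8, 6, 4, 7, 5]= (4 8 5 6)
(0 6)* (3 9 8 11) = (0 6)(3 9 8 11) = [6, 1, 2, 9, 4, 5, 0, 7, 11, 8, 10, 3]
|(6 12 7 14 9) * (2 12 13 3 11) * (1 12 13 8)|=|(1 12 7 14 9 6 8)(2 13 3 11)|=28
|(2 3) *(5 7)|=|(2 3)(5 7)|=2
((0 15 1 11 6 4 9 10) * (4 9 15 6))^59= (0 10 9 6)(1 15 4 11)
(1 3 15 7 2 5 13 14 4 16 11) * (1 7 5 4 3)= (2 4 16 11 7)(3 15 5 13 14)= [0, 1, 4, 15, 16, 13, 6, 2, 8, 9, 10, 7, 12, 14, 3, 5, 11]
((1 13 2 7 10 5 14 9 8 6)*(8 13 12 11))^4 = (1 6 8 11 12)(2 14 7 9 10 13 5)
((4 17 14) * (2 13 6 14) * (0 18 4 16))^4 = ((0 18 4 17 2 13 6 14 16))^4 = (0 2 16 17 14 4 6 18 13)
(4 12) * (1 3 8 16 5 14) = (1 3 8 16 5 14)(4 12) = [0, 3, 2, 8, 12, 14, 6, 7, 16, 9, 10, 11, 4, 13, 1, 15, 5]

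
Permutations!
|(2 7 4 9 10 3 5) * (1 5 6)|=9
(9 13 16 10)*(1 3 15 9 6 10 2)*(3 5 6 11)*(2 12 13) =(1 5 6 10 11 3 15 9 2)(12 13 16) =[0, 5, 1, 15, 4, 6, 10, 7, 8, 2, 11, 3, 13, 16, 14, 9, 12]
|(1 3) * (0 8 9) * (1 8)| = 5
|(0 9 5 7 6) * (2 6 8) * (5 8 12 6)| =|(0 9 8 2 5 7 12 6)| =8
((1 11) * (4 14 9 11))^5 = (14)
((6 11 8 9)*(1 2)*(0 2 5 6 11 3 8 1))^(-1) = (0 2)(1 11 9 8 3 6 5)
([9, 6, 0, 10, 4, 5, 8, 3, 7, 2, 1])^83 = (0 2 9)(1 10 3 7 8 6)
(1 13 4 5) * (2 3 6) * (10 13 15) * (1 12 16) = (1 15 10 13 4 5 12 16)(2 3 6) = [0, 15, 3, 6, 5, 12, 2, 7, 8, 9, 13, 11, 16, 4, 14, 10, 1]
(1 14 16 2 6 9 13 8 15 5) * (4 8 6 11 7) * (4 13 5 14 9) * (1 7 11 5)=(1 9)(2 5 7 13 6 4 8 15 14 16)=[0, 9, 5, 3, 8, 7, 4, 13, 15, 1, 10, 11, 12, 6, 16, 14, 2]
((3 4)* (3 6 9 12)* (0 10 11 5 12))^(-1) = (0 9 6 4 3 12 5 11 10)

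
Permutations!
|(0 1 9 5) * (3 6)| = 4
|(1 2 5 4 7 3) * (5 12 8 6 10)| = |(1 2 12 8 6 10 5 4 7 3)| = 10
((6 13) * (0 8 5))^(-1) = (0 5 8)(6 13)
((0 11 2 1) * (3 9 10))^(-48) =((0 11 2 1)(3 9 10))^(-48) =(11)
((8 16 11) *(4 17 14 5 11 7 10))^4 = (4 11 10 5 7 14 16 17 8)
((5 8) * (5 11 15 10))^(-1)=(5 10 15 11 8)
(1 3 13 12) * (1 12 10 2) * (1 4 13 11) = (1 3 11)(2 4 13 10) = [0, 3, 4, 11, 13, 5, 6, 7, 8, 9, 2, 1, 12, 10]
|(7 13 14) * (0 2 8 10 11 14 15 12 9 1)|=|(0 2 8 10 11 14 7 13 15 12 9 1)|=12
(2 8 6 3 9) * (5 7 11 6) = (2 8 5 7 11 6 3 9) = [0, 1, 8, 9, 4, 7, 3, 11, 5, 2, 10, 6]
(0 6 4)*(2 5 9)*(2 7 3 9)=(0 6 4)(2 5)(3 9 7)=[6, 1, 5, 9, 0, 2, 4, 3, 8, 7]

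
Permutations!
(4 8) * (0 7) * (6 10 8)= [7, 1, 2, 3, 6, 5, 10, 0, 4, 9, 8]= (0 7)(4 6 10 8)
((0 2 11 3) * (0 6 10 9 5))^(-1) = (0 5 9 10 6 3 11 2)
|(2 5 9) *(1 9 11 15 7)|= 7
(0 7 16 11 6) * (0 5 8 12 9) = [7, 1, 2, 3, 4, 8, 5, 16, 12, 0, 10, 6, 9, 13, 14, 15, 11] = (0 7 16 11 6 5 8 12 9)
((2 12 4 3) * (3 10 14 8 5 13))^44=(2 3 13 5 8 14 10 4 12)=((2 12 4 10 14 8 5 13 3))^44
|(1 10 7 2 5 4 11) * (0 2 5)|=6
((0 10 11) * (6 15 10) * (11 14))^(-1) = (0 11 14 10 15 6)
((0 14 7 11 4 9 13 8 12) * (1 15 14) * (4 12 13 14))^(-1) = (0 12 11 7 14 9 4 15 1)(8 13)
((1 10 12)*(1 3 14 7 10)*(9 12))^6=((3 14 7 10 9 12))^6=(14)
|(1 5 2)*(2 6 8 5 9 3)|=|(1 9 3 2)(5 6 8)|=12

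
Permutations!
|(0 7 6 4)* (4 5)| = |(0 7 6 5 4)| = 5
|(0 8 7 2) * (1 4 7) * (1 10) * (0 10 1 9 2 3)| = 6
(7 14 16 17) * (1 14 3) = (1 14 16 17 7 3) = [0, 14, 2, 1, 4, 5, 6, 3, 8, 9, 10, 11, 12, 13, 16, 15, 17, 7]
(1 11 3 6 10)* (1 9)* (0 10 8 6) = [10, 11, 2, 0, 4, 5, 8, 7, 6, 1, 9, 3] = (0 10 9 1 11 3)(6 8)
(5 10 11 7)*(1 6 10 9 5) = (1 6 10 11 7)(5 9) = [0, 6, 2, 3, 4, 9, 10, 1, 8, 5, 11, 7]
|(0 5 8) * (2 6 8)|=|(0 5 2 6 8)|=5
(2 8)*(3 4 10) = (2 8)(3 4 10) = [0, 1, 8, 4, 10, 5, 6, 7, 2, 9, 3]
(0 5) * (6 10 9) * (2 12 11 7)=[5, 1, 12, 3, 4, 0, 10, 2, 8, 6, 9, 7, 11]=(0 5)(2 12 11 7)(6 10 9)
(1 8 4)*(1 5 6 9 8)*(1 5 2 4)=(1 5 6 9 8)(2 4)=[0, 5, 4, 3, 2, 6, 9, 7, 1, 8]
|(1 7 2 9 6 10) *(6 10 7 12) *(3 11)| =14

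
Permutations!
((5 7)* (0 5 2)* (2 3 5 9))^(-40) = (0 2 9)(3 7 5) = ((0 9 2)(3 5 7))^(-40)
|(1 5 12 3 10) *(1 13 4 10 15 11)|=6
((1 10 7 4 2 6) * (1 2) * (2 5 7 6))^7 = ((1 10 6 5 7 4))^7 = (1 10 6 5 7 4)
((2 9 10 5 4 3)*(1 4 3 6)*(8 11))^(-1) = ((1 4 6)(2 9 10 5 3)(8 11))^(-1) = (1 6 4)(2 3 5 10 9)(8 11)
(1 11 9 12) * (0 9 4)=(0 9 12 1 11 4)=[9, 11, 2, 3, 0, 5, 6, 7, 8, 12, 10, 4, 1]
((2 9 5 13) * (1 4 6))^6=((1 4 6)(2 9 5 13))^6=(2 5)(9 13)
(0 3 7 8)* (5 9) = (0 3 7 8)(5 9) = [3, 1, 2, 7, 4, 9, 6, 8, 0, 5]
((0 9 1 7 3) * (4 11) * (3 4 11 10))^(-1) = (11)(0 3 10 4 7 1 9)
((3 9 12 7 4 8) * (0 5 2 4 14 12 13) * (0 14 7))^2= (0 2 8 9 14)(3 13 12 5 4)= ((0 5 2 4 8 3 9 13 14 12))^2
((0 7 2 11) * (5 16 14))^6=(16)(0 2)(7 11)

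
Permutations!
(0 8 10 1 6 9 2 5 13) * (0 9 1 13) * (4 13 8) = (0 4 13 9 2 5)(1 6)(8 10) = [4, 6, 5, 3, 13, 0, 1, 7, 10, 2, 8, 11, 12, 9]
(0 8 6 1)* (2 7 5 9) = [8, 0, 7, 3, 4, 9, 1, 5, 6, 2] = (0 8 6 1)(2 7 5 9)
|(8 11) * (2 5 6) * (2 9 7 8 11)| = 6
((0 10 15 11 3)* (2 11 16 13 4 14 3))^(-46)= (0 15 13 14)(3 10 16 4)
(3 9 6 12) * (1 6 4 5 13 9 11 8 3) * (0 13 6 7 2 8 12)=[13, 7, 8, 11, 5, 6, 0, 2, 3, 4, 10, 12, 1, 9]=(0 13 9 4 5 6)(1 7 2 8 3 11 12)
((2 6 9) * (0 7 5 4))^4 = ((0 7 5 4)(2 6 9))^4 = (2 6 9)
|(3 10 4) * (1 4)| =4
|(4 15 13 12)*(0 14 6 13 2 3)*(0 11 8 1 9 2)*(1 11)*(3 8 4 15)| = |(0 14 6 13 12 15)(1 9 2 8 11 4 3)| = 42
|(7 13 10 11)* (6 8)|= 4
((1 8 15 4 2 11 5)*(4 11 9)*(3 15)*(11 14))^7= (15)(2 9 4)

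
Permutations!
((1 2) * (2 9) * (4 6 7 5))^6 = ((1 9 2)(4 6 7 5))^6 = (9)(4 7)(5 6)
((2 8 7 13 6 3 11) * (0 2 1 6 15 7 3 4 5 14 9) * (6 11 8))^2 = ((0 2 6 4 5 14 9)(1 11)(3 8)(7 13 15))^2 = (0 6 5 9 2 4 14)(7 15 13)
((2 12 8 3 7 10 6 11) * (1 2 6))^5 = ((1 2 12 8 3 7 10)(6 11))^5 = (1 7 8 2 10 3 12)(6 11)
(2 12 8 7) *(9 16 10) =(2 12 8 7)(9 16 10) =[0, 1, 12, 3, 4, 5, 6, 2, 7, 16, 9, 11, 8, 13, 14, 15, 10]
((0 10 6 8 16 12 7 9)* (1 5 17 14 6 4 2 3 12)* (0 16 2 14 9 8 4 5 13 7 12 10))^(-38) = ((1 13 7 8 2 3 10 5 17 9 16)(4 14 6))^(-38) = (1 10 13 5 7 17 8 9 2 16 3)(4 14 6)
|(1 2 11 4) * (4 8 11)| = |(1 2 4)(8 11)| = 6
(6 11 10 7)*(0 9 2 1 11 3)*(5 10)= [9, 11, 1, 0, 4, 10, 3, 6, 8, 2, 7, 5]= (0 9 2 1 11 5 10 7 6 3)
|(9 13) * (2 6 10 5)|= |(2 6 10 5)(9 13)|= 4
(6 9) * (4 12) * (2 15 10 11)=(2 15 10 11)(4 12)(6 9)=[0, 1, 15, 3, 12, 5, 9, 7, 8, 6, 11, 2, 4, 13, 14, 10]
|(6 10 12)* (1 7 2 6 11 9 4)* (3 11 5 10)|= 24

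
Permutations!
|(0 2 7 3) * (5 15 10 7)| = 7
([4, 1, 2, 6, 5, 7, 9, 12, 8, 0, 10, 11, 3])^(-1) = (0 9 6 3 12 7 5 4)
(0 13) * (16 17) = [13, 1, 2, 3, 4, 5, 6, 7, 8, 9, 10, 11, 12, 0, 14, 15, 17, 16] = (0 13)(16 17)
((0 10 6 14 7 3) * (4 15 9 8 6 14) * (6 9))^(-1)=((0 10 14 7 3)(4 15 6)(8 9))^(-1)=(0 3 7 14 10)(4 6 15)(8 9)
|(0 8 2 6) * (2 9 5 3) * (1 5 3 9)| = 8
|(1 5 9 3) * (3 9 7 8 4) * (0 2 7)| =|(9)(0 2 7 8 4 3 1 5)| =8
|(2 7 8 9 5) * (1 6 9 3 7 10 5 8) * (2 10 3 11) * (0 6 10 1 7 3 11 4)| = 30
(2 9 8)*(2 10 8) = (2 9)(8 10) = [0, 1, 9, 3, 4, 5, 6, 7, 10, 2, 8]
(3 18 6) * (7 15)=(3 18 6)(7 15)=[0, 1, 2, 18, 4, 5, 3, 15, 8, 9, 10, 11, 12, 13, 14, 7, 16, 17, 6]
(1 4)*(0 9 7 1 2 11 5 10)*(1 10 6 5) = (0 9 7 10)(1 4 2 11)(5 6) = [9, 4, 11, 3, 2, 6, 5, 10, 8, 7, 0, 1]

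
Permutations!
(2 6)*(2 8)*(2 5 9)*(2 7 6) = (5 9 7 6 8) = [0, 1, 2, 3, 4, 9, 8, 6, 5, 7]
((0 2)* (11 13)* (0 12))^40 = (13)(0 2 12)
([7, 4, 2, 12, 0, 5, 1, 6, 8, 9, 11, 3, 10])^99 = [4, 6, 2, 11, 1, 5, 7, 0, 8, 9, 12, 10, 3]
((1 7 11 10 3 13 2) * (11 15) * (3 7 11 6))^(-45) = ((1 11 10 7 15 6 3 13 2))^(-45) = (15)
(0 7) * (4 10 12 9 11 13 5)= (0 7)(4 10 12 9 11 13 5)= [7, 1, 2, 3, 10, 4, 6, 0, 8, 11, 12, 13, 9, 5]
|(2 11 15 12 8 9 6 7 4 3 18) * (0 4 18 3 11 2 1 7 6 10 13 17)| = 30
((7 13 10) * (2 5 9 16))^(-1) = ((2 5 9 16)(7 13 10))^(-1) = (2 16 9 5)(7 10 13)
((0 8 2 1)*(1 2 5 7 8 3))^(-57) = ((0 3 1)(5 7 8))^(-57) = (8)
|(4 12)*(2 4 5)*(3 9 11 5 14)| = 8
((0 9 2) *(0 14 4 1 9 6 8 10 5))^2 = ((0 6 8 10 5)(1 9 2 14 4))^2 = (0 8 5 6 10)(1 2 4 9 14)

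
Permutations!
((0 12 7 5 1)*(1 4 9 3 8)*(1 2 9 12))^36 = ((0 1)(2 9 3 8)(4 12 7 5))^36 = (12)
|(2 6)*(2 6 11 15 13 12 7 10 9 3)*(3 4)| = 10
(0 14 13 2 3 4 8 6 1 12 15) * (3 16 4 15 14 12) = (0 12 14 13 2 16 4 8 6 1 3 15) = [12, 3, 16, 15, 8, 5, 1, 7, 6, 9, 10, 11, 14, 2, 13, 0, 4]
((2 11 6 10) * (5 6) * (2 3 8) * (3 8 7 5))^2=(2 3 5 10)(6 8 11 7)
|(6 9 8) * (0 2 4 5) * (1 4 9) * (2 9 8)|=|(0 9 2 8 6 1 4 5)|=8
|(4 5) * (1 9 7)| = 6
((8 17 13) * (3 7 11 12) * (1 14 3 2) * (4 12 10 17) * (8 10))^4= (1 11 2 7 12 3 4 14 8)(10 17 13)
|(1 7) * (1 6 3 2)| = |(1 7 6 3 2)| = 5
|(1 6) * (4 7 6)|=4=|(1 4 7 6)|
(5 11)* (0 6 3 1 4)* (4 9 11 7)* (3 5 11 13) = (0 6 5 7 4)(1 9 13 3) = [6, 9, 2, 1, 0, 7, 5, 4, 8, 13, 10, 11, 12, 3]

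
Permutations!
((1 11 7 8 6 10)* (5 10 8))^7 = (1 7 10 11 5)(6 8)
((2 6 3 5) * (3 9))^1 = (2 6 9 3 5)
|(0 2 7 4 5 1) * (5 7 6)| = 10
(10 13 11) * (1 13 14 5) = (1 13 11 10 14 5) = [0, 13, 2, 3, 4, 1, 6, 7, 8, 9, 14, 10, 12, 11, 5]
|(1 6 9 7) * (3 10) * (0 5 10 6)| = |(0 5 10 3 6 9 7 1)| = 8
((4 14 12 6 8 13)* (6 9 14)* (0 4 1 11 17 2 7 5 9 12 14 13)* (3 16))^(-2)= ((0 4 6 8)(1 11 17 2 7 5 9 13)(3 16))^(-2)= (0 6)(1 9 7 17)(2 11 13 5)(4 8)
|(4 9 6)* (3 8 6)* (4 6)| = 4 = |(3 8 4 9)|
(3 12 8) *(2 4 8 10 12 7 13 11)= (2 4 8 3 7 13 11)(10 12)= [0, 1, 4, 7, 8, 5, 6, 13, 3, 9, 12, 2, 10, 11]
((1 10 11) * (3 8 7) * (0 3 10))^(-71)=(0 1 11 10 7 8 3)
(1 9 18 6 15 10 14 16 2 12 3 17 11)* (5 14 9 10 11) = (1 10 9 18 6 15 11)(2 12 3 17 5 14 16) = [0, 10, 12, 17, 4, 14, 15, 7, 8, 18, 9, 1, 3, 13, 16, 11, 2, 5, 6]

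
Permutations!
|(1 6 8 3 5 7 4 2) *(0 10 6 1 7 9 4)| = |(0 10 6 8 3 5 9 4 2 7)| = 10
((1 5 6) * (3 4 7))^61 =(1 5 6)(3 4 7)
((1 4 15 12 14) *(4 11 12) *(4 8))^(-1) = (1 14 12 11)(4 8 15)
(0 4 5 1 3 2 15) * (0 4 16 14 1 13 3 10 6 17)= (0 16 14 1 10 6 17)(2 15 4 5 13 3)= [16, 10, 15, 2, 5, 13, 17, 7, 8, 9, 6, 11, 12, 3, 1, 4, 14, 0]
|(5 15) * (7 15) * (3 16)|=|(3 16)(5 7 15)|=6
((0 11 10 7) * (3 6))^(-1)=(0 7 10 11)(3 6)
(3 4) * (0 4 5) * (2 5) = [4, 1, 5, 2, 3, 0] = (0 4 3 2 5)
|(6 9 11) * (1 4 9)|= 5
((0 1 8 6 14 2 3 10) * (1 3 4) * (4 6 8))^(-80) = ((0 3 10)(1 4)(2 6 14))^(-80) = (0 3 10)(2 6 14)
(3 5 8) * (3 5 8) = (3 8 5) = [0, 1, 2, 8, 4, 3, 6, 7, 5]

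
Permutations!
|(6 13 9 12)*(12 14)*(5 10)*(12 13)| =|(5 10)(6 12)(9 14 13)| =6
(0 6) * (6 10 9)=(0 10 9 6)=[10, 1, 2, 3, 4, 5, 0, 7, 8, 6, 9]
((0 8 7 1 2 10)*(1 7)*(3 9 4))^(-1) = (0 10 2 1 8)(3 4 9)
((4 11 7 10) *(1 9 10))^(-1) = ((1 9 10 4 11 7))^(-1) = (1 7 11 4 10 9)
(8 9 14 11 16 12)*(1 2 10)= (1 2 10)(8 9 14 11 16 12)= [0, 2, 10, 3, 4, 5, 6, 7, 9, 14, 1, 16, 8, 13, 11, 15, 12]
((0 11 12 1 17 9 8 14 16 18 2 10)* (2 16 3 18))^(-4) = (0 18 9 11 16 8 12 2 14 1 10 3 17)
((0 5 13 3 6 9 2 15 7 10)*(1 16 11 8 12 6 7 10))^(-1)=(0 10 15 2 9 6 12 8 11 16 1 7 3 13 5)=((0 5 13 3 7 1 16 11 8 12 6 9 2 15 10))^(-1)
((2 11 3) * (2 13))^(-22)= ((2 11 3 13))^(-22)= (2 3)(11 13)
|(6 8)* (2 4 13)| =|(2 4 13)(6 8)| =6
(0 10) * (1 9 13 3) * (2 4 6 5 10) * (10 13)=(0 2 4 6 5 13 3 1 9 10)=[2, 9, 4, 1, 6, 13, 5, 7, 8, 10, 0, 11, 12, 3]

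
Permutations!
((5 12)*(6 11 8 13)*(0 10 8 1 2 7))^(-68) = (0 6 7 13 2 8 1 10 11)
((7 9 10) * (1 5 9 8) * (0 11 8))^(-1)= ((0 11 8 1 5 9 10 7))^(-1)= (0 7 10 9 5 1 8 11)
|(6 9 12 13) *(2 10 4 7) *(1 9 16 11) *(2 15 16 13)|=10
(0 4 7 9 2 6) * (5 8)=(0 4 7 9 2 6)(5 8)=[4, 1, 6, 3, 7, 8, 0, 9, 5, 2]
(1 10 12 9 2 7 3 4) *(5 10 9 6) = (1 9 2 7 3 4)(5 10 12 6) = [0, 9, 7, 4, 1, 10, 5, 3, 8, 2, 12, 11, 6]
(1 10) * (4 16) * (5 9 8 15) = (1 10)(4 16)(5 9 8 15) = [0, 10, 2, 3, 16, 9, 6, 7, 15, 8, 1, 11, 12, 13, 14, 5, 4]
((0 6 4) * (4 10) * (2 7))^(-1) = (0 4 10 6)(2 7)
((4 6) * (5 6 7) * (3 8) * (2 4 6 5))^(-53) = (2 4 7)(3 8)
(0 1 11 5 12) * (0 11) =(0 1)(5 12 11) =[1, 0, 2, 3, 4, 12, 6, 7, 8, 9, 10, 5, 11]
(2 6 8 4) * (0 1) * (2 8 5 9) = (0 1)(2 6 5 9)(4 8) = [1, 0, 6, 3, 8, 9, 5, 7, 4, 2]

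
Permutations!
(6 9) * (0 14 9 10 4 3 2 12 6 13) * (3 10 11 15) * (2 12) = (0 14 9 13)(3 12 6 11 15)(4 10) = [14, 1, 2, 12, 10, 5, 11, 7, 8, 13, 4, 15, 6, 0, 9, 3]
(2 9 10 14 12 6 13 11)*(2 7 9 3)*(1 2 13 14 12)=(1 2 3 13 11 7 9 10 12 6 14)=[0, 2, 3, 13, 4, 5, 14, 9, 8, 10, 12, 7, 6, 11, 1]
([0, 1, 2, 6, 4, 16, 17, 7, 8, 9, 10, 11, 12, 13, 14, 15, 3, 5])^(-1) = [0, 1, 2, 16, 4, 17, 3, 7, 8, 9, 10, 11, 12, 13, 14, 15, 5, 6]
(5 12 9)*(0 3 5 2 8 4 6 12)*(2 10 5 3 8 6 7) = (0 8 4 7 2 6 12 9 10 5) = [8, 1, 6, 3, 7, 0, 12, 2, 4, 10, 5, 11, 9]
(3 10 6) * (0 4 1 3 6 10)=[4, 3, 2, 0, 1, 5, 6, 7, 8, 9, 10]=(10)(0 4 1 3)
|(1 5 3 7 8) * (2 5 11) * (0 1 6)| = |(0 1 11 2 5 3 7 8 6)| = 9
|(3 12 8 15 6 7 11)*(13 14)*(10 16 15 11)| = |(3 12 8 11)(6 7 10 16 15)(13 14)| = 20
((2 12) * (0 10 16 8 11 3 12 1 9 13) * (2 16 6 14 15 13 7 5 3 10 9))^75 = (0 12 6 9 16 14 7 8 15 5 11 13 3 10)(1 2)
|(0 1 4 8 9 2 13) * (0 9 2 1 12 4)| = |(0 12 4 8 2 13 9 1)| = 8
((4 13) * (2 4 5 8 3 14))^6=((2 4 13 5 8 3 14))^6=(2 14 3 8 5 13 4)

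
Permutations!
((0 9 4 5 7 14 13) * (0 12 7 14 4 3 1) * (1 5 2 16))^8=((0 9 3 5 14 13 12 7 4 2 16 1))^8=(0 4 14)(1 7 5)(2 13 9)(3 16 12)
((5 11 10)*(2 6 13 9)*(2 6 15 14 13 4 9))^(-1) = (2 13 14 15)(4 6 9)(5 10 11) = ((2 15 14 13)(4 9 6)(5 11 10))^(-1)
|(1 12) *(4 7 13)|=6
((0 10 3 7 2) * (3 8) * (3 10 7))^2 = ((0 7 2)(8 10))^2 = (10)(0 2 7)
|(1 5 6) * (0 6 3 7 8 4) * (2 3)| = 9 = |(0 6 1 5 2 3 7 8 4)|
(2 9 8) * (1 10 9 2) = [0, 10, 2, 3, 4, 5, 6, 7, 1, 8, 9] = (1 10 9 8)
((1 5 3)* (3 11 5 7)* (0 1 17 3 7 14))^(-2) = (17)(0 1 14)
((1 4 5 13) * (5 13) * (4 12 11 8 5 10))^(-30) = ((1 12 11 8 5 10 4 13))^(-30) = (1 11 5 4)(8 10 13 12)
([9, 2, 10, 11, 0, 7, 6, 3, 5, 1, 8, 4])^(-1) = [4, 9, 1, 7, 11, 8, 6, 5, 10, 0, 2, 3]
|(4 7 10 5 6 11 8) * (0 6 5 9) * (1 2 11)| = |(0 6 1 2 11 8 4 7 10 9)| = 10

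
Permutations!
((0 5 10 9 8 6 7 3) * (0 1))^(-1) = (0 1 3 7 6 8 9 10 5)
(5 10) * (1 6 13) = [0, 6, 2, 3, 4, 10, 13, 7, 8, 9, 5, 11, 12, 1] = (1 6 13)(5 10)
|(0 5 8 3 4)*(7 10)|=|(0 5 8 3 4)(7 10)|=10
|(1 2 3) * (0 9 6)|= |(0 9 6)(1 2 3)|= 3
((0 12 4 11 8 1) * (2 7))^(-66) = (12) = ((0 12 4 11 8 1)(2 7))^(-66)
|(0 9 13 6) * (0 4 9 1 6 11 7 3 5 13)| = 5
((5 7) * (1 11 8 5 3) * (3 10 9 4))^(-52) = ((1 11 8 5 7 10 9 4 3))^(-52) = (1 8 7 9 3 11 5 10 4)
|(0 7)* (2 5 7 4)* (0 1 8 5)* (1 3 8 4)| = 4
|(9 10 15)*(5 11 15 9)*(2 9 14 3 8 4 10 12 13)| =|(2 9 12 13)(3 8 4 10 14)(5 11 15)| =60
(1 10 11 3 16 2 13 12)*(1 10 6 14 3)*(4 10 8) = (1 6 14 3 16 2 13 12 8 4 10 11) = [0, 6, 13, 16, 10, 5, 14, 7, 4, 9, 11, 1, 8, 12, 3, 15, 2]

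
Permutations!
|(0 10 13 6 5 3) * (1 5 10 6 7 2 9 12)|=11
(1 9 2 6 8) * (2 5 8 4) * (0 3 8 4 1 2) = [3, 9, 6, 8, 0, 4, 1, 7, 2, 5] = (0 3 8 2 6 1 9 5 4)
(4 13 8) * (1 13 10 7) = (1 13 8 4 10 7) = [0, 13, 2, 3, 10, 5, 6, 1, 4, 9, 7, 11, 12, 8]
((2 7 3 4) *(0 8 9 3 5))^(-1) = ((0 8 9 3 4 2 7 5))^(-1) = (0 5 7 2 4 3 9 8)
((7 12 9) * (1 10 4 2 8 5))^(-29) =(1 10 4 2 8 5)(7 12 9)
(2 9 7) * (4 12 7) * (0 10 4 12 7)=(0 10 4 7 2 9 12)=[10, 1, 9, 3, 7, 5, 6, 2, 8, 12, 4, 11, 0]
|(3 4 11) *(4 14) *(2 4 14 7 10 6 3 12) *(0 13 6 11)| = |(14)(0 13 6 3 7 10 11 12 2 4)| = 10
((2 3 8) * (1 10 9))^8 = ((1 10 9)(2 3 8))^8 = (1 9 10)(2 8 3)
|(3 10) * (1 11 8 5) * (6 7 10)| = |(1 11 8 5)(3 6 7 10)| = 4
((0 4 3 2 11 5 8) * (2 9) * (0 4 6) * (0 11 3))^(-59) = (0 6 11 5 8 4)(2 3 9)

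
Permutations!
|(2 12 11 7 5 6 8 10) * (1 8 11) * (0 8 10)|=|(0 8)(1 10 2 12)(5 6 11 7)|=4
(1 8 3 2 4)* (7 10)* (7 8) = (1 7 10 8 3 2 4) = [0, 7, 4, 2, 1, 5, 6, 10, 3, 9, 8]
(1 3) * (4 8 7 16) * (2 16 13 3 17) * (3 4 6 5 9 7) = (1 17 2 16 6 5 9 7 13 4 8 3) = [0, 17, 16, 1, 8, 9, 5, 13, 3, 7, 10, 11, 12, 4, 14, 15, 6, 2]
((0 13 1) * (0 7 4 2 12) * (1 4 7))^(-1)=(0 12 2 4 13)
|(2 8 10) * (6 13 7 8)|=6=|(2 6 13 7 8 10)|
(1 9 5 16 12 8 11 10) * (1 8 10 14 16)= [0, 9, 2, 3, 4, 1, 6, 7, 11, 5, 8, 14, 10, 13, 16, 15, 12]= (1 9 5)(8 11 14 16 12 10)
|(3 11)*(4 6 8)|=6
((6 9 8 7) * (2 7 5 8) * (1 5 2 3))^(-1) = ((1 5 8 2 7 6 9 3))^(-1) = (1 3 9 6 7 2 8 5)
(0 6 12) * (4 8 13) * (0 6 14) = (0 14)(4 8 13)(6 12) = [14, 1, 2, 3, 8, 5, 12, 7, 13, 9, 10, 11, 6, 4, 0]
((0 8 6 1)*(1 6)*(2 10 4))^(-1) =(0 1 8)(2 4 10)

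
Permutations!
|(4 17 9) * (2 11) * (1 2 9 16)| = 7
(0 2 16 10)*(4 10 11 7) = [2, 1, 16, 3, 10, 5, 6, 4, 8, 9, 0, 7, 12, 13, 14, 15, 11] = (0 2 16 11 7 4 10)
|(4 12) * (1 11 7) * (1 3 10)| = |(1 11 7 3 10)(4 12)| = 10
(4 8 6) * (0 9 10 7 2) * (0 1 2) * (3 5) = [9, 2, 1, 5, 8, 3, 4, 0, 6, 10, 7] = (0 9 10 7)(1 2)(3 5)(4 8 6)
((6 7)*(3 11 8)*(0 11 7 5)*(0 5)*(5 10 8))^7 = (0 6 7 3 8 10 5 11)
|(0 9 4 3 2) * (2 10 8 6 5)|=9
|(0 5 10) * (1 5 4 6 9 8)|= |(0 4 6 9 8 1 5 10)|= 8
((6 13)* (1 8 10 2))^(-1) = (1 2 10 8)(6 13)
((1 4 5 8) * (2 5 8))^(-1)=(1 8 4)(2 5)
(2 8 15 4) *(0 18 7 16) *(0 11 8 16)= (0 18 7)(2 16 11 8 15 4)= [18, 1, 16, 3, 2, 5, 6, 0, 15, 9, 10, 8, 12, 13, 14, 4, 11, 17, 7]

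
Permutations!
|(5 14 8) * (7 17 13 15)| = 12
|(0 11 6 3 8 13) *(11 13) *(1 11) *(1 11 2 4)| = |(0 13)(1 2 4)(3 8 11 6)| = 12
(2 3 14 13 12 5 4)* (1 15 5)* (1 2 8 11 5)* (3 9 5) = [0, 15, 9, 14, 8, 4, 6, 7, 11, 5, 10, 3, 2, 12, 13, 1] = (1 15)(2 9 5 4 8 11 3 14 13 12)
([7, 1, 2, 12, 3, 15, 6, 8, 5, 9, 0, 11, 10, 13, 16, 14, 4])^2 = [8, 1, 2, 10, 12, 14, 6, 5, 15, 9, 7, 11, 0, 13, 4, 16, 3]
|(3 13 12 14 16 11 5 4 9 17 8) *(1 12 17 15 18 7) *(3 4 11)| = 26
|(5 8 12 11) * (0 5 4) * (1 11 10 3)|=|(0 5 8 12 10 3 1 11 4)|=9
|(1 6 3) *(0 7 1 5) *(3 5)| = |(0 7 1 6 5)| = 5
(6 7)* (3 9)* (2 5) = (2 5)(3 9)(6 7) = [0, 1, 5, 9, 4, 2, 7, 6, 8, 3]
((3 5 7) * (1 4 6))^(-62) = ((1 4 6)(3 5 7))^(-62) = (1 4 6)(3 5 7)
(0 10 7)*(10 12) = (0 12 10 7) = [12, 1, 2, 3, 4, 5, 6, 0, 8, 9, 7, 11, 10]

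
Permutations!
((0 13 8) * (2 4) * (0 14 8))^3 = (0 13)(2 4)(8 14)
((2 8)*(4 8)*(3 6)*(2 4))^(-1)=((3 6)(4 8))^(-1)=(3 6)(4 8)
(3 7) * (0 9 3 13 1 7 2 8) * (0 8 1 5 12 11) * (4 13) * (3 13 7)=(0 9 13 5 12 11)(1 3 2)(4 7)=[9, 3, 1, 2, 7, 12, 6, 4, 8, 13, 10, 0, 11, 5]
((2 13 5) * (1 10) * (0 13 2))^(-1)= ((0 13 5)(1 10))^(-1)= (0 5 13)(1 10)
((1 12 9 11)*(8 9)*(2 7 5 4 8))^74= ((1 12 2 7 5 4 8 9 11))^74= (1 2 5 8 11 12 7 4 9)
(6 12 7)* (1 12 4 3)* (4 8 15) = (1 12 7 6 8 15 4 3) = [0, 12, 2, 1, 3, 5, 8, 6, 15, 9, 10, 11, 7, 13, 14, 4]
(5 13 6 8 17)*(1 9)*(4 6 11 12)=(1 9)(4 6 8 17 5 13 11 12)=[0, 9, 2, 3, 6, 13, 8, 7, 17, 1, 10, 12, 4, 11, 14, 15, 16, 5]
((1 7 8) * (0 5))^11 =(0 5)(1 8 7)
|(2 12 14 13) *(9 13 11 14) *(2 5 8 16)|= 14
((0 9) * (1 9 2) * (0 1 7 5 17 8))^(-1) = (0 8 17 5 7 2)(1 9) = ((0 2 7 5 17 8)(1 9))^(-1)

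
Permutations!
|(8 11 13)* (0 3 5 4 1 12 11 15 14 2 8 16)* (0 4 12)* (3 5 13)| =36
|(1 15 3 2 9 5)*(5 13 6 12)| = 9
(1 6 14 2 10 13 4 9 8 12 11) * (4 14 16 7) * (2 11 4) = (1 6 16 7 2 10 13 14 11)(4 9 8 12) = [0, 6, 10, 3, 9, 5, 16, 2, 12, 8, 13, 1, 4, 14, 11, 15, 7]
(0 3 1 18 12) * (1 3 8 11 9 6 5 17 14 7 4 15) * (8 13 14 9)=(0 13 14 7 4 15 1 18 12)(5 17 9 6)(8 11)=[13, 18, 2, 3, 15, 17, 5, 4, 11, 6, 10, 8, 0, 14, 7, 1, 16, 9, 12]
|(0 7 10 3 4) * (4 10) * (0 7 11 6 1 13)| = 10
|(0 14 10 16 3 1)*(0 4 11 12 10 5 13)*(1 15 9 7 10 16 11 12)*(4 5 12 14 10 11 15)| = 45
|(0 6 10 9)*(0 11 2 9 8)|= 12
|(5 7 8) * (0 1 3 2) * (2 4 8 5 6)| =14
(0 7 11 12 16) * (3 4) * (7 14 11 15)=(0 14 11 12 16)(3 4)(7 15)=[14, 1, 2, 4, 3, 5, 6, 15, 8, 9, 10, 12, 16, 13, 11, 7, 0]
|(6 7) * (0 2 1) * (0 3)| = 4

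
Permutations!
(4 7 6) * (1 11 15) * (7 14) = (1 11 15)(4 14 7 6) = [0, 11, 2, 3, 14, 5, 4, 6, 8, 9, 10, 15, 12, 13, 7, 1]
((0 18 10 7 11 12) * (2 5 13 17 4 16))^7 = ((0 18 10 7 11 12)(2 5 13 17 4 16))^7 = (0 18 10 7 11 12)(2 5 13 17 4 16)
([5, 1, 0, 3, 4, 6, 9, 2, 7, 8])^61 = [7, 1, 8, 3, 4, 2, 0, 9, 6, 5]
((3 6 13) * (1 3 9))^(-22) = (1 13 3 9 6)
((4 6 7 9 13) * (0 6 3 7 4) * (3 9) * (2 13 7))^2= ((0 6 4 9 7 3 2 13))^2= (0 4 7 2)(3 13 6 9)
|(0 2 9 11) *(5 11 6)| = |(0 2 9 6 5 11)| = 6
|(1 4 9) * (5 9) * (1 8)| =|(1 4 5 9 8)| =5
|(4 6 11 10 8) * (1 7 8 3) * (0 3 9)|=10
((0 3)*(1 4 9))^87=(9)(0 3)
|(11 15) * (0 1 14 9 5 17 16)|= 14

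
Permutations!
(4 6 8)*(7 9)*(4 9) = (4 6 8 9 7) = [0, 1, 2, 3, 6, 5, 8, 4, 9, 7]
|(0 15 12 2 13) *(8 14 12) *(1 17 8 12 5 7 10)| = |(0 15 12 2 13)(1 17 8 14 5 7 10)| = 35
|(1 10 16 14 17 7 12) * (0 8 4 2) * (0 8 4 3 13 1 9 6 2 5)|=39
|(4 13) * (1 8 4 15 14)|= 6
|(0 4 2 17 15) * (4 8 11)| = 7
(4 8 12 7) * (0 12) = (0 12 7 4 8) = [12, 1, 2, 3, 8, 5, 6, 4, 0, 9, 10, 11, 7]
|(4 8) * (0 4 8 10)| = |(0 4 10)| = 3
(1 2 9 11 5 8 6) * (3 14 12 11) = (1 2 9 3 14 12 11 5 8 6) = [0, 2, 9, 14, 4, 8, 1, 7, 6, 3, 10, 5, 11, 13, 12]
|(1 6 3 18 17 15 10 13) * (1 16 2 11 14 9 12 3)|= |(1 6)(2 11 14 9 12 3 18 17 15 10 13 16)|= 12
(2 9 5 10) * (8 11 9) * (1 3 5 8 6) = (1 3 5 10 2 6)(8 11 9) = [0, 3, 6, 5, 4, 10, 1, 7, 11, 8, 2, 9]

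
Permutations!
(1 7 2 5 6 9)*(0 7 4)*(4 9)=[7, 9, 5, 3, 0, 6, 4, 2, 8, 1]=(0 7 2 5 6 4)(1 9)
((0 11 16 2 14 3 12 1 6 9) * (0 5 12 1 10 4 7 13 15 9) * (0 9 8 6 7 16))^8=(1 12 7 10 13 4 15 16 8 2 6 14 9 3 5)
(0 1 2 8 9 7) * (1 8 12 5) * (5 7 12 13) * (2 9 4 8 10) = [10, 9, 13, 3, 8, 1, 6, 0, 4, 12, 2, 11, 7, 5] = (0 10 2 13 5 1 9 12 7)(4 8)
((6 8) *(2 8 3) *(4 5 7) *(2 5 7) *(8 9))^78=((2 9 8 6 3 5)(4 7))^78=(9)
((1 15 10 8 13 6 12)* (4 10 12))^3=((1 15 12)(4 10 8 13 6))^3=(15)(4 13 10 6 8)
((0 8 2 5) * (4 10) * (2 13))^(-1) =(0 5 2 13 8)(4 10)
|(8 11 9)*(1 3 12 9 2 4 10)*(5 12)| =10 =|(1 3 5 12 9 8 11 2 4 10)|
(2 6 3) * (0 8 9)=[8, 1, 6, 2, 4, 5, 3, 7, 9, 0]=(0 8 9)(2 6 3)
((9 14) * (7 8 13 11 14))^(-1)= (7 9 14 11 13 8)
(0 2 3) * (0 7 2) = (2 3 7) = [0, 1, 3, 7, 4, 5, 6, 2]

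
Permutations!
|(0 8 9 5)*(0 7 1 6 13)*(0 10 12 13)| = 21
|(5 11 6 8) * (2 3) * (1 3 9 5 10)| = |(1 3 2 9 5 11 6 8 10)| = 9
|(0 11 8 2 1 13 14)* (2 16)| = 8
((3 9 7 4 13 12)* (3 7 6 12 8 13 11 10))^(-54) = ((3 9 6 12 7 4 11 10)(8 13))^(-54) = (13)(3 6 7 11)(4 10 9 12)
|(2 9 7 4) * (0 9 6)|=|(0 9 7 4 2 6)|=6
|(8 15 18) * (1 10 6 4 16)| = 15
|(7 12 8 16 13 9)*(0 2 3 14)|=12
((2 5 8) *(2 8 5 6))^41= (8)(2 6)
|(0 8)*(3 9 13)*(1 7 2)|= |(0 8)(1 7 2)(3 9 13)|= 6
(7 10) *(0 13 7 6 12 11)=(0 13 7 10 6 12 11)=[13, 1, 2, 3, 4, 5, 12, 10, 8, 9, 6, 0, 11, 7]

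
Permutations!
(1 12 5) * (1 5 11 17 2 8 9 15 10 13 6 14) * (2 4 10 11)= (1 12 2 8 9 15 11 17 4 10 13 6 14)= [0, 12, 8, 3, 10, 5, 14, 7, 9, 15, 13, 17, 2, 6, 1, 11, 16, 4]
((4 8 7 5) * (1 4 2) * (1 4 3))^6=(2 4 8 7 5)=((1 3)(2 4 8 7 5))^6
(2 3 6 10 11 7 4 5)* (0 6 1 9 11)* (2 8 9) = (0 6 10)(1 2 3)(4 5 8 9 11 7) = [6, 2, 3, 1, 5, 8, 10, 4, 9, 11, 0, 7]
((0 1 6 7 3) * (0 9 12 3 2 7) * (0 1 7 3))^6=(12)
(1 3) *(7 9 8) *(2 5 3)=(1 2 5 3)(7 9 8)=[0, 2, 5, 1, 4, 3, 6, 9, 7, 8]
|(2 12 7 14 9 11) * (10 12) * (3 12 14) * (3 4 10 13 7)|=|(2 13 7 4 10 14 9 11)(3 12)|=8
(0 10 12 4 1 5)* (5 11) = [10, 11, 2, 3, 1, 0, 6, 7, 8, 9, 12, 5, 4] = (0 10 12 4 1 11 5)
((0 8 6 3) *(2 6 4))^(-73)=((0 8 4 2 6 3))^(-73)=(0 3 6 2 4 8)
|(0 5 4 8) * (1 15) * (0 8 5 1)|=6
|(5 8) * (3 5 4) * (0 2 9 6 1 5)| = |(0 2 9 6 1 5 8 4 3)| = 9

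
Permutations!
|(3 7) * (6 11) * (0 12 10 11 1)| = 6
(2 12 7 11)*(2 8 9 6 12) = [0, 1, 2, 3, 4, 5, 12, 11, 9, 6, 10, 8, 7] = (6 12 7 11 8 9)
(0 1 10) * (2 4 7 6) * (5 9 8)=[1, 10, 4, 3, 7, 9, 2, 6, 5, 8, 0]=(0 1 10)(2 4 7 6)(5 9 8)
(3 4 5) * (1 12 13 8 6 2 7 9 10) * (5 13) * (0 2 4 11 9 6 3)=(0 2 7 6 4 13 8 3 11 9 10 1 12 5)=[2, 12, 7, 11, 13, 0, 4, 6, 3, 10, 1, 9, 5, 8]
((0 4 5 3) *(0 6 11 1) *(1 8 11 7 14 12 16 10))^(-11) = (16)(8 11)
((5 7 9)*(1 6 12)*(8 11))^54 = (12)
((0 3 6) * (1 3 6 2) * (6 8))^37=((0 8 6)(1 3 2))^37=(0 8 6)(1 3 2)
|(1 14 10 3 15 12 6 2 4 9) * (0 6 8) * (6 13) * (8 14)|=40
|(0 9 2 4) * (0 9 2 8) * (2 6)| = |(0 6 2 4 9 8)| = 6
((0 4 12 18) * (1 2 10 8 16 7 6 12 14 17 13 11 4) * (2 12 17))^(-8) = ((0 1 12 18)(2 10 8 16 7 6 17 13 11 4 14))^(-8) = (18)(2 16 17 4 10 7 13 14 8 6 11)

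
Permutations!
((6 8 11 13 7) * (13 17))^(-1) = ((6 8 11 17 13 7))^(-1) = (6 7 13 17 11 8)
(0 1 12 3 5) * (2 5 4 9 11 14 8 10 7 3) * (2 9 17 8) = (0 1 12 9 11 14 2 5)(3 4 17 8 10 7) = [1, 12, 5, 4, 17, 0, 6, 3, 10, 11, 7, 14, 9, 13, 2, 15, 16, 8]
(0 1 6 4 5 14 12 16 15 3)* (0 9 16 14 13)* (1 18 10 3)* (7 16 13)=(0 18 10 3 9 13)(1 6 4 5 7 16 15)(12 14)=[18, 6, 2, 9, 5, 7, 4, 16, 8, 13, 3, 11, 14, 0, 12, 1, 15, 17, 10]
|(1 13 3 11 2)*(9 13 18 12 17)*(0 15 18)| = |(0 15 18 12 17 9 13 3 11 2 1)| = 11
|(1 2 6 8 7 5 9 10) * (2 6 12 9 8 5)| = 9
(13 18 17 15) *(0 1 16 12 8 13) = (0 1 16 12 8 13 18 17 15) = [1, 16, 2, 3, 4, 5, 6, 7, 13, 9, 10, 11, 8, 18, 14, 0, 12, 15, 17]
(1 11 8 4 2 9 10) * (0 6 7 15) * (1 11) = (0 6 7 15)(2 9 10 11 8 4) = [6, 1, 9, 3, 2, 5, 7, 15, 4, 10, 11, 8, 12, 13, 14, 0]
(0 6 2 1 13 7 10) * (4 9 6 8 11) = (0 8 11 4 9 6 2 1 13 7 10) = [8, 13, 1, 3, 9, 5, 2, 10, 11, 6, 0, 4, 12, 7]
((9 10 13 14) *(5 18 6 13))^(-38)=((5 18 6 13 14 9 10))^(-38)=(5 14 18 9 6 10 13)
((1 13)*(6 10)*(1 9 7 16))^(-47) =(1 7 13 16 9)(6 10)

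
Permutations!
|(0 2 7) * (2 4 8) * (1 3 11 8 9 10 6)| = |(0 4 9 10 6 1 3 11 8 2 7)| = 11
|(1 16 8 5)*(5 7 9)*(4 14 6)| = 6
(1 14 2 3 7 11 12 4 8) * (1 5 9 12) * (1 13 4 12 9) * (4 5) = (1 14 2 3 7 11 13 5)(4 8) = [0, 14, 3, 7, 8, 1, 6, 11, 4, 9, 10, 13, 12, 5, 2]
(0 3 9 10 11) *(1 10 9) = (0 3 1 10 11) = [3, 10, 2, 1, 4, 5, 6, 7, 8, 9, 11, 0]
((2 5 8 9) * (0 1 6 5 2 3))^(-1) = (0 3 9 8 5 6 1)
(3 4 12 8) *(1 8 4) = (1 8 3)(4 12) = [0, 8, 2, 1, 12, 5, 6, 7, 3, 9, 10, 11, 4]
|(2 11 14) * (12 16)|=|(2 11 14)(12 16)|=6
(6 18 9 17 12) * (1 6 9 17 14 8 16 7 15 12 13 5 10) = (1 6 18 17 13 5 10)(7 15 12 9 14 8 16) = [0, 6, 2, 3, 4, 10, 18, 15, 16, 14, 1, 11, 9, 5, 8, 12, 7, 13, 17]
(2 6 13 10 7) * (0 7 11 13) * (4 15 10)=[7, 1, 6, 3, 15, 5, 0, 2, 8, 9, 11, 13, 12, 4, 14, 10]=(0 7 2 6)(4 15 10 11 13)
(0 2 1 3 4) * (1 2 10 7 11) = [10, 3, 2, 4, 0, 5, 6, 11, 8, 9, 7, 1] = (0 10 7 11 1 3 4)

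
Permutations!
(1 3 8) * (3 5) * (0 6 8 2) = [6, 5, 0, 2, 4, 3, 8, 7, 1] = (0 6 8 1 5 3 2)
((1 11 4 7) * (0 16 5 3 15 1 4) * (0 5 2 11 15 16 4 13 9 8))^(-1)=(0 8 9 13 7 4)(1 15)(2 16 3 5 11)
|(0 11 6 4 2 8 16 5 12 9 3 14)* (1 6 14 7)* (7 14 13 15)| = |(0 11 13 15 7 1 6 4 2 8 16 5 12 9 3 14)| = 16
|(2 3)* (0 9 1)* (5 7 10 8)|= 12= |(0 9 1)(2 3)(5 7 10 8)|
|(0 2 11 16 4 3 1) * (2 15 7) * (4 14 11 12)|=|(0 15 7 2 12 4 3 1)(11 16 14)|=24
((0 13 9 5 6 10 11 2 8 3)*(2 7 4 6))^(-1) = (0 3 8 2 5 9 13)(4 7 11 10 6)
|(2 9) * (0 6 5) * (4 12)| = |(0 6 5)(2 9)(4 12)| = 6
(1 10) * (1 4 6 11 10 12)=[0, 12, 2, 3, 6, 5, 11, 7, 8, 9, 4, 10, 1]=(1 12)(4 6 11 10)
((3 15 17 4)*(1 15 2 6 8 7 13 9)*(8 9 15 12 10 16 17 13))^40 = ((1 12 10 16 17 4 3 2 6 9)(7 8)(13 15))^40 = (17)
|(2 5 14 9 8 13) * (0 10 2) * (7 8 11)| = |(0 10 2 5 14 9 11 7 8 13)| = 10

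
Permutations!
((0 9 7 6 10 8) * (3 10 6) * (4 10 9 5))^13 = (0 10 5 8 4)(3 9 7)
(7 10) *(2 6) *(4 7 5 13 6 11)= (2 11 4 7 10 5 13 6)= [0, 1, 11, 3, 7, 13, 2, 10, 8, 9, 5, 4, 12, 6]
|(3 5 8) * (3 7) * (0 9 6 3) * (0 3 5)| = |(0 9 6 5 8 7 3)| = 7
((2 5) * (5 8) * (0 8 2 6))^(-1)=(0 6 5 8)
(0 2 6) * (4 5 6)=(0 2 4 5 6)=[2, 1, 4, 3, 5, 6, 0]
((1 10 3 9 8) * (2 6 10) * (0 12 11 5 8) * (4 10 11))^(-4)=((0 12 4 10 3 9)(1 2 6 11 5 8))^(-4)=(0 4 3)(1 6 5)(2 11 8)(9 12 10)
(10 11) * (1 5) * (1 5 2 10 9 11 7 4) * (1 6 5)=[0, 2, 10, 3, 6, 1, 5, 4, 8, 11, 7, 9]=(1 2 10 7 4 6 5)(9 11)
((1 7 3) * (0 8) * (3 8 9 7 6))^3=((0 9 7 8)(1 6 3))^3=(0 8 7 9)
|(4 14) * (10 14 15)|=4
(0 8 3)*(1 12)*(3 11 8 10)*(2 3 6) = (0 10 6 2 3)(1 12)(8 11) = [10, 12, 3, 0, 4, 5, 2, 7, 11, 9, 6, 8, 1]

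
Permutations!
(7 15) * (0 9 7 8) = (0 9 7 15 8) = [9, 1, 2, 3, 4, 5, 6, 15, 0, 7, 10, 11, 12, 13, 14, 8]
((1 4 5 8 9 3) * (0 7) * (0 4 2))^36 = ((0 7 4 5 8 9 3 1 2))^36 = (9)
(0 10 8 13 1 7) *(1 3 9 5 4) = (0 10 8 13 3 9 5 4 1 7) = [10, 7, 2, 9, 1, 4, 6, 0, 13, 5, 8, 11, 12, 3]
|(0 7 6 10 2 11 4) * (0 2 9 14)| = 6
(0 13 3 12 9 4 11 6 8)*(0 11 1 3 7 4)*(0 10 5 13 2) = [2, 3, 0, 12, 1, 13, 8, 4, 11, 10, 5, 6, 9, 7] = (0 2)(1 3 12 9 10 5 13 7 4)(6 8 11)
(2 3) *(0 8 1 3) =(0 8 1 3 2) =[8, 3, 0, 2, 4, 5, 6, 7, 1]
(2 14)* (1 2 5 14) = (1 2)(5 14) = [0, 2, 1, 3, 4, 14, 6, 7, 8, 9, 10, 11, 12, 13, 5]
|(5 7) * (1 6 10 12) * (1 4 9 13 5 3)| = |(1 6 10 12 4 9 13 5 7 3)| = 10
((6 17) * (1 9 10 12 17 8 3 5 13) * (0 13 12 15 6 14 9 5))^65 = (17)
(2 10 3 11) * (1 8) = [0, 8, 10, 11, 4, 5, 6, 7, 1, 9, 3, 2] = (1 8)(2 10 3 11)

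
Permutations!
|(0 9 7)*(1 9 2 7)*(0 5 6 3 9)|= |(0 2 7 5 6 3 9 1)|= 8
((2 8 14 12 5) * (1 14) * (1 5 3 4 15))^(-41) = ((1 14 12 3 4 15)(2 8 5))^(-41) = (1 14 12 3 4 15)(2 8 5)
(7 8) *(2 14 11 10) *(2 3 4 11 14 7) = (14)(2 7 8)(3 4 11 10) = [0, 1, 7, 4, 11, 5, 6, 8, 2, 9, 3, 10, 12, 13, 14]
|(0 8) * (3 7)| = 2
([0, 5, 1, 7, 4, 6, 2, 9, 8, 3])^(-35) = [0, 5, 1, 7, 4, 6, 2, 9, 8, 3]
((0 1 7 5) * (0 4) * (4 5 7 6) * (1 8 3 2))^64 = ((0 8 3 2 1 6 4))^64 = (0 8 3 2 1 6 4)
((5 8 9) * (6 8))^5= ((5 6 8 9))^5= (5 6 8 9)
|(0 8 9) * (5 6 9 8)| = |(0 5 6 9)| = 4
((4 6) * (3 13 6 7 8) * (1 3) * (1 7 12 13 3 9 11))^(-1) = (1 11 9)(4 6 13 12)(7 8)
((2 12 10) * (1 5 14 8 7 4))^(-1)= ((1 5 14 8 7 4)(2 12 10))^(-1)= (1 4 7 8 14 5)(2 10 12)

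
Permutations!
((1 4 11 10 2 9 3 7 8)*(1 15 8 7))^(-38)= (15)(1 2 4 9 11 3 10)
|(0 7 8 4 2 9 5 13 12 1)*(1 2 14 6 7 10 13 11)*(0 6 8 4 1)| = |(0 10 13 12 2 9 5 11)(1 6 7 4 14 8)| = 24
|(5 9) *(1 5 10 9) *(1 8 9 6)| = |(1 5 8 9 10 6)| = 6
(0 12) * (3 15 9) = (0 12)(3 15 9) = [12, 1, 2, 15, 4, 5, 6, 7, 8, 3, 10, 11, 0, 13, 14, 9]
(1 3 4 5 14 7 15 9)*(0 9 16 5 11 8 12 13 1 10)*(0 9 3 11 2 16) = (0 3 4 2 16 5 14 7 15)(1 11 8 12 13)(9 10) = [3, 11, 16, 4, 2, 14, 6, 15, 12, 10, 9, 8, 13, 1, 7, 0, 5]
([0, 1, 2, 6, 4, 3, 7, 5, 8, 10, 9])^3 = (3 5 7 6)(9 10)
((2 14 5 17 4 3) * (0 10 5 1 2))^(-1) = ((0 10 5 17 4 3)(1 2 14))^(-1) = (0 3 4 17 5 10)(1 14 2)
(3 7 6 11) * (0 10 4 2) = (0 10 4 2)(3 7 6 11) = [10, 1, 0, 7, 2, 5, 11, 6, 8, 9, 4, 3]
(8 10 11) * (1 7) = (1 7)(8 10 11) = [0, 7, 2, 3, 4, 5, 6, 1, 10, 9, 11, 8]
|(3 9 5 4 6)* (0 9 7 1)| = 8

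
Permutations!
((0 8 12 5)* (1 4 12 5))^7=(0 8 5)(1 4 12)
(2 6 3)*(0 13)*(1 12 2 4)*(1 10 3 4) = (0 13)(1 12 2 6 4 10 3) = [13, 12, 6, 1, 10, 5, 4, 7, 8, 9, 3, 11, 2, 0]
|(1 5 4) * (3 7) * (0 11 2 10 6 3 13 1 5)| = |(0 11 2 10 6 3 7 13 1)(4 5)| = 18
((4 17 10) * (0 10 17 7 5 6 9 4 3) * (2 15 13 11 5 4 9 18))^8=((0 10 3)(2 15 13 11 5 6 18)(4 7))^8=(0 3 10)(2 15 13 11 5 6 18)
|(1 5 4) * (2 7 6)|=3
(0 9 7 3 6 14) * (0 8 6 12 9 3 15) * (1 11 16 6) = (0 3 12 9 7 15)(1 11 16 6 14 8) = [3, 11, 2, 12, 4, 5, 14, 15, 1, 7, 10, 16, 9, 13, 8, 0, 6]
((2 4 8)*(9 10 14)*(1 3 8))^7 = ((1 3 8 2 4)(9 10 14))^7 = (1 8 4 3 2)(9 10 14)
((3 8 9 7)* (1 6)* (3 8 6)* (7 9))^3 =((9)(1 3 6)(7 8))^3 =(9)(7 8)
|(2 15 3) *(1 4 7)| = 3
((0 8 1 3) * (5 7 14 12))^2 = (0 1)(3 8)(5 14)(7 12)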